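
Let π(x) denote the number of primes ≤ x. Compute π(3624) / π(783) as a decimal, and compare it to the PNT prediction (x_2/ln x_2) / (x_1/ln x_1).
π(3624)/π(783) = 507/137 ≈ 3.7007;  PNT prediction ≈ 3.7630.

π(783) = 137 and π(3624) = 507, so π(3624)/π(783) ≈ 3.7007. The PNT-predicted ratio is (3624/ln(3624)) / (783/ln(783)) ≈ 3.7630. The two agree to within a few percent, as expected.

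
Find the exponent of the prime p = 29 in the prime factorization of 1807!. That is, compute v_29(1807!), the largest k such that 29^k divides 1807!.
v_29(1807!) = 64

Legendre's formula: v_p(n!) = Σ_{k ≥ 1} ⌊n / p^k⌋. For p = 29, n = 1807, the terms are:
  ⌊1807/29^1⌋ = ⌊1807/29⌋ = 62
  ⌊1807/29^2⌋ = ⌊1807/841⌋ = 2
(the next term ⌊1807/29^3⌋ = 0, terminating the sum). Summing: v_29(1807!) = 62 + 2 = 64.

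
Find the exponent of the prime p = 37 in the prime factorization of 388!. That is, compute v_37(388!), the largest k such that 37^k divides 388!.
v_37(388!) = 10

Legendre's formula: v_p(n!) = Σ_{k ≥ 1} ⌊n / p^k⌋. For p = 37, n = 388, the terms are:
  ⌊388/37^1⌋ = ⌊388/37⌋ = 10
(the next term ⌊388/37^2⌋ = 0, terminating the sum). Summing: v_37(388!) = 10 = 10.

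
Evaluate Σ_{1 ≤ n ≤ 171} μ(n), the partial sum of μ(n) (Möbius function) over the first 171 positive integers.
Σ_{n ≤ 171} μ(n) = -2

Compute μ(n) for each 1 ≤ n ≤ 171: μ(1) = 1, μ(2) = -1, μ(3) = -1, μ(4) = 0, μ(5) = -1, μ(6) = 1, μ(7) = -1, μ(8) = 0, μ(9) = 0, μ(10) = 1, μ(11) = -1, μ(12) = 0, μ(13) = -1, μ(14) = 1, μ(15) = 1, μ(16) = 0, μ(17) = -1, μ(18) = 0, μ(19) = -1, μ(20) = 0, μ(21) = 1, μ(22) = 1, μ(23) = -1, μ(24) = 0, μ(25) = 0, μ(26) = 1, μ(27) = 0, μ(28) = 0, μ(29) = -1, μ(30) = -1, μ(31) = -1, μ(32) = 0, μ(33) = 1, μ(34) = 1, μ(35) = 1, μ(36) = 0, μ(37) = -1, μ(38) = 1, μ(39) = 1, μ(40) = 0, μ(41) = -1, μ(42) = -1, μ(43) = -1, μ(44) = 0, μ(45) = 0, μ(46) = 1, μ(47) = -1, μ(48) = 0, μ(49) = 0, μ(50) = 0, μ(51) = 1, μ(52) = 0, μ(53) = -1, μ(54) = 0, μ(55) = 1, μ(56) = 0, μ(57) = 1, μ(58) = 1, μ(59) = -1, μ(60) = 0, μ(61) = -1, μ(62) = 1, μ(63) = 0, μ(64) = 0, μ(65) = 1, μ(66) = -1, μ(67) = -1, μ(68) = 0, μ(69) = 1, μ(70) = -1, μ(71) = -1, μ(72) = 0, μ(73) = -1, μ(74) = 1, μ(75) = 0, μ(76) = 0, μ(77) = 1, μ(78) = -1, μ(79) = -1, μ(80) = 0, μ(81) = 0, μ(82) = 1, μ(83) = -1, μ(84) = 0, μ(85) = 1, μ(86) = 1, μ(87) = 1, μ(88) = 0, μ(89) = -1, μ(90) = 0, μ(91) = 1, μ(92) = 0, μ(93) = 1, μ(94) = 1, μ(95) = 1, μ(96) = 0, μ(97) = -1, μ(98) = 0, μ(99) = 0, μ(100) = 0, μ(101) = -1, μ(102) = -1, μ(103) = -1, μ(104) = 0, μ(105) = -1, μ(106) = 1, μ(107) = -1, μ(108) = 0, μ(109) = -1, μ(110) = -1, μ(111) = 1, μ(112) = 0, μ(113) = -1, μ(114) = -1, μ(115) = 1, μ(116) = 0, μ(117) = 0, μ(118) = 1, μ(119) = 1, μ(120) = 0, μ(121) = 0, μ(122) = 1, μ(123) = 1, μ(124) = 0, μ(125) = 0, μ(126) = 0, μ(127) = -1, μ(128) = 0, μ(129) = 1, μ(130) = -1, μ(131) = -1, μ(132) = 0, μ(133) = 1, μ(134) = 1, μ(135) = 0, μ(136) = 0, μ(137) = -1, μ(138) = -1, μ(139) = -1, μ(140) = 0, μ(141) = 1, μ(142) = 1, μ(143) = 1, μ(144) = 0, μ(145) = 1, μ(146) = 1, μ(147) = 0, μ(148) = 0, μ(149) = -1, μ(150) = 0, μ(151) = -1, μ(152) = 0, μ(153) = 0, μ(154) = -1, μ(155) = 1, μ(156) = 0, μ(157) = -1, μ(158) = 1, μ(159) = 1, μ(160) = 0, μ(161) = 1, μ(162) = 0, μ(163) = -1, μ(164) = 0, μ(165) = -1, μ(166) = 1, μ(167) = -1, μ(168) = 0, μ(169) = 0, μ(170) = -1, μ(171) = 0. Summing all 171 values: -2. (Mertens function M(x) = Σ_{n ≤ x} μ(n); on average M(x) should be small (PNT ⟺ M(x) = o(x)).)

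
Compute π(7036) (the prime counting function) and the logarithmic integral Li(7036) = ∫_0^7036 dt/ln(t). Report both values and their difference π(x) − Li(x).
π(7036) = 904;  Li(7036) ≈ 918.40;  π(x) − Li(x) ≈ -14.40.

Direct count of primes ≤ 7036 gives π(7036) = 904. Numerical evaluation of the logarithmic integral gives Li(7036) ≈ 918.40. The difference π(x) − Li(x) ≈ -14.40 is typically negative for small/moderate x (Li(x) overestimates), though Littlewood's theorem shows this sign changes infinitely often.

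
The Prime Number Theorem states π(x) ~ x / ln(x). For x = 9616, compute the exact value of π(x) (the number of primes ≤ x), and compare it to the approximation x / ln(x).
π(9616) = 1186;  x/ln(x) ≈ 1048.50;  relative error ≈ 11.59%.

Directly count primes up to 9616: π(9616) = 1186. The PNT approximation gives 9616/ln(9616) ≈ 9616/9.17118 ≈ 1048.50. Relative error (π(x) − x/ln(x)) / π(x) ≈ 11.59%; the approximation is known to undercount slightly (Li(x) is a better estimate).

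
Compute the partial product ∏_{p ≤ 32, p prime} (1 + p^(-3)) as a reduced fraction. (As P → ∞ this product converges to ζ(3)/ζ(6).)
∏ = 123276368443014873612288/104343309932640260237195

The primes p ≤ 32 are [2, 3, 5, 7, 11, 13, 17, 19, 23, 29, 31]. For each, (1 + 1/p^3) = (p^3 + 1)/p^3. Multiplying these fractions over p ∈ [2, 3, 5, 7, 11, 13, 17, 19, 23, 29, 31] gives 123276368443014873612288/104343309932640260237195. (In the limit P → ∞ this tends to ζ(3)/ζ(6).)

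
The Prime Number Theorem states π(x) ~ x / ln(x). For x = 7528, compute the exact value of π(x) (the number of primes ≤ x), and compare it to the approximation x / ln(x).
π(7528) = 953;  x/ln(x) ≈ 843.34;  relative error ≈ 11.51%.

Directly count primes up to 7528: π(7528) = 953. The PNT approximation gives 7528/ln(7528) ≈ 7528/8.92638 ≈ 843.34. Relative error (π(x) − x/ln(x)) / π(x) ≈ 11.51%; the approximation is known to undercount slightly (Li(x) is a better estimate).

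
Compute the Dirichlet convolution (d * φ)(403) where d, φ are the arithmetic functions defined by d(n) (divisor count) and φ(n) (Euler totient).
(d * φ)(403) = 448

Divisors of 403: [1, 13, 31, 403]. For each d | 403:
  d = 1: d(1) · φ(403/1) = 1 · 360 = 360
  d = 13: d(13) · φ(403/13) = 2 · 30 = 60
  d = 31: d(31) · φ(403/31) = 2 · 12 = 24
  d = 403: d(403) · φ(403/403) = 4 · 1 = 4
Summing: (d * φ)(403) = 360 + 60 + 24 + 4 = 448.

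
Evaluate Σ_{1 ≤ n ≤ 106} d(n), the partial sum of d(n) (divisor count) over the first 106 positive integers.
Σ_{n ≤ 106} d(n) = 514

Compute d(n) for each 1 ≤ n ≤ 106: d(1) = 1, d(2) = 2, d(3) = 2, d(4) = 3, d(5) = 2, d(6) = 4, d(7) = 2, d(8) = 4, d(9) = 3, d(10) = 4, d(11) = 2, d(12) = 6, d(13) = 2, d(14) = 4, d(15) = 4, d(16) = 5, d(17) = 2, d(18) = 6, d(19) = 2, d(20) = 6, d(21) = 4, d(22) = 4, d(23) = 2, d(24) = 8, d(25) = 3, d(26) = 4, d(27) = 4, d(28) = 6, d(29) = 2, d(30) = 8, d(31) = 2, d(32) = 6, d(33) = 4, d(34) = 4, d(35) = 4, d(36) = 9, d(37) = 2, d(38) = 4, d(39) = 4, d(40) = 8, d(41) = 2, d(42) = 8, d(43) = 2, d(44) = 6, d(45) = 6, d(46) = 4, d(47) = 2, d(48) = 10, d(49) = 3, d(50) = 6, d(51) = 4, d(52) = 6, d(53) = 2, d(54) = 8, d(55) = 4, d(56) = 8, d(57) = 4, d(58) = 4, d(59) = 2, d(60) = 12, d(61) = 2, d(62) = 4, d(63) = 6, d(64) = 7, d(65) = 4, d(66) = 8, d(67) = 2, d(68) = 6, d(69) = 4, d(70) = 8, d(71) = 2, d(72) = 12, d(73) = 2, d(74) = 4, d(75) = 6, d(76) = 6, d(77) = 4, d(78) = 8, d(79) = 2, d(80) = 10, d(81) = 5, d(82) = 4, d(83) = 2, d(84) = 12, d(85) = 4, d(86) = 4, d(87) = 4, d(88) = 8, d(89) = 2, d(90) = 12, d(91) = 4, d(92) = 6, d(93) = 4, d(94) = 4, d(95) = 4, d(96) = 12, d(97) = 2, d(98) = 6, d(99) = 6, d(100) = 9, d(101) = 2, d(102) = 8, d(103) = 2, d(104) = 8, d(105) = 8, d(106) = 4. Summing all 106 values: 514. (Dirichlet's divisor formula: Σ_{n ≤ x} d(n) = x ln(x) + (2γ − 1) x + O(√x). For x = 106, the asymptotic estimate is ≈ 510.69.)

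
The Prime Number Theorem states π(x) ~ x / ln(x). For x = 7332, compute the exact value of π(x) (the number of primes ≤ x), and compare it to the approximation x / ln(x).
π(7332) = 934;  x/ln(x) ≈ 823.82;  relative error ≈ 11.80%.

Directly count primes up to 7332: π(7332) = 934. The PNT approximation gives 7332/ln(7332) ≈ 7332/8.90000 ≈ 823.82. Relative error (π(x) − x/ln(x)) / π(x) ≈ 11.80%; the approximation is known to undercount slightly (Li(x) is a better estimate).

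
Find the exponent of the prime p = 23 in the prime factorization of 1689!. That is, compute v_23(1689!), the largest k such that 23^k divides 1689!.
v_23(1689!) = 76

Legendre's formula: v_p(n!) = Σ_{k ≥ 1} ⌊n / p^k⌋. For p = 23, n = 1689, the terms are:
  ⌊1689/23^1⌋ = ⌊1689/23⌋ = 73
  ⌊1689/23^2⌋ = ⌊1689/529⌋ = 3
(the next term ⌊1689/23^3⌋ = 0, terminating the sum). Summing: v_23(1689!) = 73 + 3 = 76.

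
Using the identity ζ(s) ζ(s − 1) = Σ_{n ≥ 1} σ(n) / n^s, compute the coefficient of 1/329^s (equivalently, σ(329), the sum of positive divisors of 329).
σ(329) = 384

In the product (Σ m^0/m^s)(Σ k / k^s) = Σ (Σ_{d | n} d) / n^s, the coefficient of 1/n^s is σ(n) = Σ_{d | n} d. For n = 329, divisors are [1, 7, 47, 329]; summing: σ(329) = 384.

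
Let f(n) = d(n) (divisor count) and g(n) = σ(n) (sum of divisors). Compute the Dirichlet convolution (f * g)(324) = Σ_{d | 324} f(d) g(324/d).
(d * σ)(324) = 4176

Divisors of 324: [1, 2, 3, 4, 6, 9, 12, 18, 27, 36, 54, 81, 108, 162, 324]. For each d | 324:
  d = 1: d(1) · σ(324/1) = 1 · 847 = 847
  d = 2: d(2) · σ(324/2) = 2 · 363 = 726
  d = 3: d(3) · σ(324/3) = 2 · 280 = 560
  d = 4: d(4) · σ(324/4) = 3 · 121 = 363
  d = 6: d(6) · σ(324/6) = 4 · 120 = 480
  d = 9: d(9) · σ(324/9) = 3 · 91 = 273
  d = 12: d(12) · σ(324/12) = 6 · 40 = 240
  d = 18: d(18) · σ(324/18) = 6 · 39 = 234
  d = 27: d(27) · σ(324/27) = 4 · 28 = 112
  d = 36: d(36) · σ(324/36) = 9 · 13 = 117
  d = 54: d(54) · σ(324/54) = 8 · 12 = 96
  d = 81: d(81) · σ(324/81) = 5 · 7 = 35
  d = 108: d(108) · σ(324/108) = 12 · 4 = 48
  d = 162: d(162) · σ(324/162) = 10 · 3 = 30
  d = 324: d(324) · σ(324/324) = 15 · 1 = 15
Summing: (d * σ)(324) = 847 + 726 + 560 + 363 + 480 + 273 + 240 + 234 + 112 + 117 + 96 + 35 + 48 + 30 + 15 = 4176.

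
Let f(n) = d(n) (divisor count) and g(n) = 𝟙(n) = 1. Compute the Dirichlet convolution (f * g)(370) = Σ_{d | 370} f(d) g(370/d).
(d * 𝟙)(370) = 27

Divisors of 370: [1, 2, 5, 10, 37, 74, 185, 370]. For each d | 370:
  d = 1: d(1) · 𝟙(370/1) = 1 · 1 = 1
  d = 2: d(2) · 𝟙(370/2) = 2 · 1 = 2
  d = 5: d(5) · 𝟙(370/5) = 2 · 1 = 2
  d = 10: d(10) · 𝟙(370/10) = 4 · 1 = 4
  d = 37: d(37) · 𝟙(370/37) = 2 · 1 = 2
  d = 74: d(74) · 𝟙(370/74) = 4 · 1 = 4
  d = 185: d(185) · 𝟙(370/185) = 4 · 1 = 4
  d = 370: d(370) · 𝟙(370/370) = 8 · 1 = 8
Summing: (d * 𝟙)(370) = 1 + 2 + 2 + 4 + 2 + 4 + 4 + 8 = 27.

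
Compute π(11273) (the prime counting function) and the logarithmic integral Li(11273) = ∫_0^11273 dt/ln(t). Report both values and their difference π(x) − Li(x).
π(11273) = 1363;  Li(11273) ≈ 1383.44;  π(x) − Li(x) ≈ -20.44.

Direct count of primes ≤ 11273 gives π(11273) = 1363. Numerical evaluation of the logarithmic integral gives Li(11273) ≈ 1383.44. The difference π(x) − Li(x) ≈ -20.44 is typically negative for small/moderate x (Li(x) overestimates), though Littlewood's theorem shows this sign changes infinitely often.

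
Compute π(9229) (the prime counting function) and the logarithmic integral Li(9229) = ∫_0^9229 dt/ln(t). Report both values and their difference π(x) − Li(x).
π(9229) = 1144;  Li(9229) ≈ 1162.07;  π(x) − Li(x) ≈ -18.07.

Direct count of primes ≤ 9229 gives π(9229) = 1144. Numerical evaluation of the logarithmic integral gives Li(9229) ≈ 1162.07. The difference π(x) − Li(x) ≈ -18.07 is typically negative for small/moderate x (Li(x) overestimates), though Littlewood's theorem shows this sign changes infinitely often.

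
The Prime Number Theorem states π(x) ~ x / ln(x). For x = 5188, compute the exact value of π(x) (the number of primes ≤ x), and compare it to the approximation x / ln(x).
π(5188) = 690;  x/ln(x) ≈ 606.49;  relative error ≈ 12.10%.

Directly count primes up to 5188: π(5188) = 690. The PNT approximation gives 5188/ln(5188) ≈ 5188/8.55410 ≈ 606.49. Relative error (π(x) − x/ln(x)) / π(x) ≈ 12.10%; the approximation is known to undercount slightly (Li(x) is a better estimate).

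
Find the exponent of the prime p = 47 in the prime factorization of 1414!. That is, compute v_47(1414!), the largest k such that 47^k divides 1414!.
v_47(1414!) = 30

Legendre's formula: v_p(n!) = Σ_{k ≥ 1} ⌊n / p^k⌋. For p = 47, n = 1414, the terms are:
  ⌊1414/47^1⌋ = ⌊1414/47⌋ = 30
(the next term ⌊1414/47^2⌋ = 0, terminating the sum). Summing: v_47(1414!) = 30 = 30.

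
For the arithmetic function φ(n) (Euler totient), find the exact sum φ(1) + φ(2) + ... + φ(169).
Σ_{n ≤ 169} φ(n) = 8766

Compute φ(n) for each 1 ≤ n ≤ 169: φ(1) = 1, φ(2) = 1, φ(3) = 2, φ(4) = 2, φ(5) = 4, φ(6) = 2, φ(7) = 6, φ(8) = 4, φ(9) = 6, φ(10) = 4, φ(11) = 10, φ(12) = 4, φ(13) = 12, φ(14) = 6, φ(15) = 8, φ(16) = 8, φ(17) = 16, φ(18) = 6, φ(19) = 18, φ(20) = 8, φ(21) = 12, φ(22) = 10, φ(23) = 22, φ(24) = 8, φ(25) = 20, φ(26) = 12, φ(27) = 18, φ(28) = 12, φ(29) = 28, φ(30) = 8, φ(31) = 30, φ(32) = 16, φ(33) = 20, φ(34) = 16, φ(35) = 24, φ(36) = 12, φ(37) = 36, φ(38) = 18, φ(39) = 24, φ(40) = 16, φ(41) = 40, φ(42) = 12, φ(43) = 42, φ(44) = 20, φ(45) = 24, φ(46) = 22, φ(47) = 46, φ(48) = 16, φ(49) = 42, φ(50) = 20, φ(51) = 32, φ(52) = 24, φ(53) = 52, φ(54) = 18, φ(55) = 40, φ(56) = 24, φ(57) = 36, φ(58) = 28, φ(59) = 58, φ(60) = 16, φ(61) = 60, φ(62) = 30, φ(63) = 36, φ(64) = 32, φ(65) = 48, φ(66) = 20, φ(67) = 66, φ(68) = 32, φ(69) = 44, φ(70) = 24, φ(71) = 70, φ(72) = 24, φ(73) = 72, φ(74) = 36, φ(75) = 40, φ(76) = 36, φ(77) = 60, φ(78) = 24, φ(79) = 78, φ(80) = 32, φ(81) = 54, φ(82) = 40, φ(83) = 82, φ(84) = 24, φ(85) = 64, φ(86) = 42, φ(87) = 56, φ(88) = 40, φ(89) = 88, φ(90) = 24, φ(91) = 72, φ(92) = 44, φ(93) = 60, φ(94) = 46, φ(95) = 72, φ(96) = 32, φ(97) = 96, φ(98) = 42, φ(99) = 60, φ(100) = 40, φ(101) = 100, φ(102) = 32, φ(103) = 102, φ(104) = 48, φ(105) = 48, φ(106) = 52, φ(107) = 106, φ(108) = 36, φ(109) = 108, φ(110) = 40, φ(111) = 72, φ(112) = 48, φ(113) = 112, φ(114) = 36, φ(115) = 88, φ(116) = 56, φ(117) = 72, φ(118) = 58, φ(119) = 96, φ(120) = 32, φ(121) = 110, φ(122) = 60, φ(123) = 80, φ(124) = 60, φ(125) = 100, φ(126) = 36, φ(127) = 126, φ(128) = 64, φ(129) = 84, φ(130) = 48, φ(131) = 130, φ(132) = 40, φ(133) = 108, φ(134) = 66, φ(135) = 72, φ(136) = 64, φ(137) = 136, φ(138) = 44, φ(139) = 138, φ(140) = 48, φ(141) = 92, φ(142) = 70, φ(143) = 120, φ(144) = 48, φ(145) = 112, φ(146) = 72, φ(147) = 84, φ(148) = 72, φ(149) = 148, φ(150) = 40, φ(151) = 150, φ(152) = 72, φ(153) = 96, φ(154) = 60, φ(155) = 120, φ(156) = 48, φ(157) = 156, φ(158) = 78, φ(159) = 104, φ(160) = 64, φ(161) = 132, φ(162) = 54, φ(163) = 162, φ(164) = 80, φ(165) = 80, φ(166) = 82, φ(167) = 166, φ(168) = 48, φ(169) = 156. Summing all 169 values: 8766. (Average order: Σ_{n ≤ x} φ(n) ~ (3/π²) x². For x = 169, (3/π²)·169² ≈ 8681.50.)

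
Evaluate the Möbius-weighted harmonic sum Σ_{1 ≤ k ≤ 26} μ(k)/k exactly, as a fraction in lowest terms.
Σ μ(k)/k = 4165258/111546435

Values of μ(k) for 1 ≤ k ≤ 26: μ(1) = 1, μ(2) = -1, μ(3) = -1, μ(5) = -1, μ(6) = 1, μ(7) = -1, μ(10) = 1, μ(11) = -1, μ(13) = -1, μ(14) = 1, μ(15) = 1, μ(17) = -1, μ(19) = -1, μ(21) = 1, μ(22) = 1, μ(23) = -1, μ(26) = 1, with μ = 0 on non-squarefree integers. Summing μ(k)/k for k where μ(k) ≠ 0 gives 4165258/111546435 ≈ 0.0373. (PNT ⟺ this sum → 0 as n → ∞.)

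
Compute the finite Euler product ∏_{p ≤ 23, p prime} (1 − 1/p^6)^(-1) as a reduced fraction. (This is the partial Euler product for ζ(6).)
∏ = 7921457489978054880231124911875/7786417203783354362865572118528

The primes p ≤ 23 are [2, 3, 5, 7, 11, 13, 17, 19, 23]. For each prime, (1 − 1/p^6)^(-1) = p^6 / (p^6 − 1). The product is (1 − 1/2^6)^(-1), (1 − 1/3^6)^(-1), (1 − 1/5^6)^(-1), (1 − 1/7^6)^(-1), (1 − 1/11^6)^(-1), (1 − 1/13^6)^(-1), (1 − 1/17^6)^(-1), (1 − 1/19^6)^(-1), (1 − 1/23^6)^(-1) = ∏ p^6 / (p^6 − 1) = 7921457489978054880231124911875/7786417203783354362865572118528.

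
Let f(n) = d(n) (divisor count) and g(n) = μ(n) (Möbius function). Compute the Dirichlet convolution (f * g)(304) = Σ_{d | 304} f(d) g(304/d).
(d * μ)(304) = 1

Divisors of 304: [1, 2, 4, 8, 16, 19, 38, 76, 152, 304]. For each d | 304:
  d = 1: d(1) · μ(304/1) = 1 · 0 = 0
  d = 2: d(2) · μ(304/2) = 2 · 0 = 0
  d = 4: d(4) · μ(304/4) = 3 · 0 = 0
  d = 8: d(8) · μ(304/8) = 4 · 1 = 4
  d = 16: d(16) · μ(304/16) = 5 · -1 = -5
  d = 19: d(19) · μ(304/19) = 2 · 0 = 0
  d = 38: d(38) · μ(304/38) = 4 · 0 = 0
  d = 76: d(76) · μ(304/76) = 6 · 0 = 0
  d = 152: d(152) · μ(304/152) = 8 · -1 = -8
  d = 304: d(304) · μ(304/304) = 10 · 1 = 10
Summing: (d * μ)(304) = 0 + 0 + 0 + 4 + -5 + 0 + 0 + 0 + -8 + 10 = 1.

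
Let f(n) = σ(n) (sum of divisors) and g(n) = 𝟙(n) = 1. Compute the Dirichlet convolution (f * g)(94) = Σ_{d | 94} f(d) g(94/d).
(σ * 𝟙)(94) = 196

Divisors of 94: [1, 2, 47, 94]. For each d | 94:
  d = 1: σ(1) · 𝟙(94/1) = 1 · 1 = 1
  d = 2: σ(2) · 𝟙(94/2) = 3 · 1 = 3
  d = 47: σ(47) · 𝟙(94/47) = 48 · 1 = 48
  d = 94: σ(94) · 𝟙(94/94) = 144 · 1 = 144
Summing: (σ * 𝟙)(94) = 1 + 3 + 48 + 144 = 196.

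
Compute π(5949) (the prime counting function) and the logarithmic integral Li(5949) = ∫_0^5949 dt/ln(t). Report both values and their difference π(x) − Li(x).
π(5949) = 780;  Li(5949) ≈ 794.55;  π(x) − Li(x) ≈ -14.55.

Direct count of primes ≤ 5949 gives π(5949) = 780. Numerical evaluation of the logarithmic integral gives Li(5949) ≈ 794.55. The difference π(x) − Li(x) ≈ -14.55 is typically negative for small/moderate x (Li(x) overestimates), though Littlewood's theorem shows this sign changes infinitely often.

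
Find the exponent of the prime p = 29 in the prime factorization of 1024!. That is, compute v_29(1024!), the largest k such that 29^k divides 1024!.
v_29(1024!) = 36

Legendre's formula: v_p(n!) = Σ_{k ≥ 1} ⌊n / p^k⌋. For p = 29, n = 1024, the terms are:
  ⌊1024/29^1⌋ = ⌊1024/29⌋ = 35
  ⌊1024/29^2⌋ = ⌊1024/841⌋ = 1
(the next term ⌊1024/29^3⌋ = 0, terminating the sum). Summing: v_29(1024!) = 35 + 1 = 36.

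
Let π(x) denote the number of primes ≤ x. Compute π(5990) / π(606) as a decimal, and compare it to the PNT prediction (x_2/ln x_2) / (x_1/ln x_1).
π(5990)/π(606) = 783/110 ≈ 7.1182;  PNT prediction ≈ 7.2810.

π(606) = 110 and π(5990) = 783, so π(5990)/π(606) ≈ 7.1182. The PNT-predicted ratio is (5990/ln(5990)) / (606/ln(606)) ≈ 7.2810. The two agree to within a few percent, as expected.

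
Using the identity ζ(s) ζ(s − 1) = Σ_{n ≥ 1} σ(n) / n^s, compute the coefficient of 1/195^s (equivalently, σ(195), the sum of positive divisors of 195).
σ(195) = 336

In the product (Σ m^0/m^s)(Σ k / k^s) = Σ (Σ_{d | n} d) / n^s, the coefficient of 1/n^s is σ(n) = Σ_{d | n} d. For n = 195, divisors are [1, 3, 5, 13, 15, 39, 65, 195]; summing: σ(195) = 336.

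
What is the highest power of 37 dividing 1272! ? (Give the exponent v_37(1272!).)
v_37(1272!) = 34

Legendre's formula: v_p(n!) = Σ_{k ≥ 1} ⌊n / p^k⌋. For p = 37, n = 1272, the terms are:
  ⌊1272/37^1⌋ = ⌊1272/37⌋ = 34
(the next term ⌊1272/37^2⌋ = 0, terminating the sum). Summing: v_37(1272!) = 34 = 34.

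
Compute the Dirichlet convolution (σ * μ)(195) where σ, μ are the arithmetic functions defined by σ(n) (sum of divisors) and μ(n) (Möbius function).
(σ * μ)(195) = 195

Divisors of 195: [1, 3, 5, 13, 15, 39, 65, 195]. For each d | 195:
  d = 1: σ(1) · μ(195/1) = 1 · -1 = -1
  d = 3: σ(3) · μ(195/3) = 4 · 1 = 4
  d = 5: σ(5) · μ(195/5) = 6 · 1 = 6
  d = 13: σ(13) · μ(195/13) = 14 · 1 = 14
  d = 15: σ(15) · μ(195/15) = 24 · -1 = -24
  d = 39: σ(39) · μ(195/39) = 56 · -1 = -56
  d = 65: σ(65) · μ(195/65) = 84 · -1 = -84
  d = 195: σ(195) · μ(195/195) = 336 · 1 = 336
Summing: (σ * μ)(195) = -1 + 4 + 6 + 14 + -24 + -56 + -84 + 336 = 195.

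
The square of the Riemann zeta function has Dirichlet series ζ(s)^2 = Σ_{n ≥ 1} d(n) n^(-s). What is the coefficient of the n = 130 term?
d(130) = 8

ζ(s)^2 = (Σ 1/m^s)(Σ 1/k^s). The coefficient of 1/n^s in the product is the number of ordered pairs (m, k) with mk = n, which equals d(n). For n = 130, divisors are [1, 2, 5, 10, 13, 26, 65, 130], so d(130) = 8.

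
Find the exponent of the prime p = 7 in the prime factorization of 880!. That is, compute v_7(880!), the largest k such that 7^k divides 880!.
v_7(880!) = 144

Legendre's formula: v_p(n!) = Σ_{k ≥ 1} ⌊n / p^k⌋. For p = 7, n = 880, the terms are:
  ⌊880/7^1⌋ = ⌊880/7⌋ = 125
  ⌊880/7^2⌋ = ⌊880/49⌋ = 17
  ⌊880/7^3⌋ = ⌊880/343⌋ = 2
(the next term ⌊880/7^4⌋ = 0, terminating the sum). Summing: v_7(880!) = 125 + 17 + 2 = 144.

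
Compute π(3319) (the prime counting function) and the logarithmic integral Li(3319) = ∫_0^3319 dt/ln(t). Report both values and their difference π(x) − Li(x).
π(3319) = 467;  Li(3319) ≈ 482.35;  π(x) − Li(x) ≈ -15.35.

Direct count of primes ≤ 3319 gives π(3319) = 467. Numerical evaluation of the logarithmic integral gives Li(3319) ≈ 482.35. The difference π(x) − Li(x) ≈ -15.35 is typically negative for small/moderate x (Li(x) overestimates), though Littlewood's theorem shows this sign changes infinitely often.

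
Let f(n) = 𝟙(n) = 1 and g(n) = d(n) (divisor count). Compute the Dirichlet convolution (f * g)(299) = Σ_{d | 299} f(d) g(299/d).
(𝟙 * d)(299) = 9

Divisors of 299: [1, 13, 23, 299]. For each d | 299:
  d = 1: 𝟙(1) · d(299/1) = 1 · 4 = 4
  d = 13: 𝟙(13) · d(299/13) = 1 · 2 = 2
  d = 23: 𝟙(23) · d(299/23) = 1 · 2 = 2
  d = 299: 𝟙(299) · d(299/299) = 1 · 1 = 1
Summing: (𝟙 * d)(299) = 4 + 2 + 2 + 1 = 9.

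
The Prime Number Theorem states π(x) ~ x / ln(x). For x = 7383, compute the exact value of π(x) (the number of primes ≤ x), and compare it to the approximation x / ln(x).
π(7383) = 938;  x/ln(x) ≈ 828.90;  relative error ≈ 11.63%.

Directly count primes up to 7383: π(7383) = 938. The PNT approximation gives 7383/ln(7383) ≈ 7383/8.90694 ≈ 828.90. Relative error (π(x) − x/ln(x)) / π(x) ≈ 11.63%; the approximation is known to undercount slightly (Li(x) is a better estimate).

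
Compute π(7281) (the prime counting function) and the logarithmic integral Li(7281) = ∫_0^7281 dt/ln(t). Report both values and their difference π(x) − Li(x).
π(7281) = 928;  Li(7281) ≈ 946.00;  π(x) − Li(x) ≈ -18.00.

Direct count of primes ≤ 7281 gives π(7281) = 928. Numerical evaluation of the logarithmic integral gives Li(7281) ≈ 946.00. The difference π(x) − Li(x) ≈ -18.00 is typically negative for small/moderate x (Li(x) overestimates), though Littlewood's theorem shows this sign changes infinitely often.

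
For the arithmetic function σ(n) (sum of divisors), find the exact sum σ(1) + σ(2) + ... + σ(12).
Σ_{n ≤ 12} σ(n) = 127

Compute σ(n) for each 1 ≤ n ≤ 12: σ(1) = 1, σ(2) = 3, σ(3) = 4, σ(4) = 7, σ(5) = 6, σ(6) = 12, σ(7) = 8, σ(8) = 15, σ(9) = 13, σ(10) = 18, σ(11) = 12, σ(12) = 28. Summing all 12 values: 127. (Average order: Σ_{n ≤ x} σ(n) ~ (π²/12) x². For x = 12, (π²/12)·12² ≈ 118.44.)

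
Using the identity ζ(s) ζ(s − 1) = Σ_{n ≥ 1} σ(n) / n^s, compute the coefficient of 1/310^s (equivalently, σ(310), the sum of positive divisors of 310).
σ(310) = 576

In the product (Σ m^0/m^s)(Σ k / k^s) = Σ (Σ_{d | n} d) / n^s, the coefficient of 1/n^s is σ(n) = Σ_{d | n} d. For n = 310, divisors are [1, 2, 5, 10, 31, 62, 155, 310]; summing: σ(310) = 576.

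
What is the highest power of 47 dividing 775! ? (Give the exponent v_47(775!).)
v_47(775!) = 16

Legendre's formula: v_p(n!) = Σ_{k ≥ 1} ⌊n / p^k⌋. For p = 47, n = 775, the terms are:
  ⌊775/47^1⌋ = ⌊775/47⌋ = 16
(the next term ⌊775/47^2⌋ = 0, terminating the sum). Summing: v_47(775!) = 16 = 16.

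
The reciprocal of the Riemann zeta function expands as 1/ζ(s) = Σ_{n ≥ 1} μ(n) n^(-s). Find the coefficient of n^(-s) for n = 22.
μ(22) = 1

Factor n = 22 = 2 · 11. μ(n) = 0 if any exponent ≥ 2 (not squarefree); otherwise μ(n) = (−1)^{ω(n)} where ω(n) is the number of distinct prime factors. Applying: μ(22) = 1.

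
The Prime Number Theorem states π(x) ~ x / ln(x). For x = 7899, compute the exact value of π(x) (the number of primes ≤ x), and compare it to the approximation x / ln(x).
π(7899) = 997;  x/ln(x) ≈ 880.16;  relative error ≈ 11.72%.

Directly count primes up to 7899: π(7899) = 997. The PNT approximation gives 7899/ln(7899) ≈ 7899/8.97449 ≈ 880.16. Relative error (π(x) − x/ln(x)) / π(x) ≈ 11.72%; the approximation is known to undercount slightly (Li(x) is a better estimate).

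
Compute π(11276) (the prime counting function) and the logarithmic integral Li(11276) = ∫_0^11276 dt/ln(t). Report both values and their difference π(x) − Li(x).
π(11276) = 1363;  Li(11276) ≈ 1383.76;  π(x) − Li(x) ≈ -20.76.

Direct count of primes ≤ 11276 gives π(11276) = 1363. Numerical evaluation of the logarithmic integral gives Li(11276) ≈ 1383.76. The difference π(x) − Li(x) ≈ -20.76 is typically negative for small/moderate x (Li(x) overestimates), though Littlewood's theorem shows this sign changes infinitely often.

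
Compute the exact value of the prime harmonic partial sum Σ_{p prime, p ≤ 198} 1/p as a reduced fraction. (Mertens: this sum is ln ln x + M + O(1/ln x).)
Σ 1/p = 76196574135067008118914163673288637004399442476398684669741544152346284384175423/39195588149163123383161804554421175259738677336198748467804183290796540382737190

π(198) = 45, so the primes ≤ 198 are [2, 3, 5, 7, 11, 13, 17, 19, 23, 29, 31, 37, 41, 43, 47, 53, 59, 61, 67, 71, 73, 79, 83, 89, 97, 101, 103, 107, 109, 113, 127, 131, 137, 139, 149, 151, 157, 163, 167, 173, 179, 181, 191, 193, 197]. Summing 1/p over these primes: 76196574135067008118914163673288637004399442476398684669741544152346284384175423/39195588149163123383161804554421175259738677336198748467804183290796540382737190 ≈ 1.9440. Mertens estimate ln ln(198) + 0.2615 ≈ 1.9270.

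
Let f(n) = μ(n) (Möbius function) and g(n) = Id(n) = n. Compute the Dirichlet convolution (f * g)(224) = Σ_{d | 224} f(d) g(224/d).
(μ * Id)(224) = 96

Divisors of 224: [1, 2, 4, 7, 8, 14, 16, 28, 32, 56, 112, 224]. For each d | 224:
  d = 1: μ(1) · Id(224/1) = 1 · 224 = 224
  d = 2: μ(2) · Id(224/2) = -1 · 112 = -112
  d = 4: μ(4) · Id(224/4) = 0 · 56 = 0
  d = 7: μ(7) · Id(224/7) = -1 · 32 = -32
  d = 8: μ(8) · Id(224/8) = 0 · 28 = 0
  d = 14: μ(14) · Id(224/14) = 1 · 16 = 16
  d = 16: μ(16) · Id(224/16) = 0 · 14 = 0
  d = 28: μ(28) · Id(224/28) = 0 · 8 = 0
  d = 32: μ(32) · Id(224/32) = 0 · 7 = 0
  d = 56: μ(56) · Id(224/56) = 0 · 4 = 0
  d = 112: μ(112) · Id(224/112) = 0 · 2 = 0
  d = 224: μ(224) · Id(224/224) = 0 · 1 = 0
Summing: (μ * Id)(224) = 224 + -112 + 0 + -32 + 0 + 16 + 0 + 0 + 0 + 0 + 0 + 0 = 96.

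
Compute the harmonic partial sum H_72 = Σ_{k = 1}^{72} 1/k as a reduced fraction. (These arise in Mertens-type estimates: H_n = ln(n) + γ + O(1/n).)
H_72 = 9112469359293533278712889630349/1874681189225708508850515710400

Direct summation: H_72 = 1 + 1/2 + ... + 1/72. The least common denominator is lcm(1, ..., 72) = 5624043567677125526551547131200; over this denominator the numerator is 5624043567677125526551547131200 + 2812021783838562763275773565600 + 1874681189225708508850515710400 + 1406010891919281381637886782800 + 1124808713535425105310309426240 + 937340594612854254425257855200 + 803434795382446503793078161600 + 703005445959640690818943391400 + 624893729741902836283505236800 + 562404356767712552655154713120 + 511276687970647775141049739200 + 468670297306427127212628927600 + 432618735975163502042426702400 + 401717397691223251896539080800 + 374936237845141701770103142080 + 351502722979820345409471695700 + 330826092216301501561855713600 + 312446864870951418141752618400 + 296002293035638185607976164800 + 281202178383856276327577356560 + 267811598460815501264359387200 + 255638343985323887570524869600 + 244523633377266327241371614400 + 234335148653213563606314463800 + 224961742707085021062061885248 + 216309367987581751021213351200 + 208297909913967612094501745600 + 200858698845611625948269540400 + 193932536816452604363846452800 + 187468118922570850885051571040 + 181420760247649210533920875200 + 175751361489910172704735847850 + 170425562656882591713683246400 + 165413046108150750780927856800 + 160686959076489300758615632320 + 156223432435475709070876309200 + 152001177504787176393285057600 + 148001146517819092803988082400 + 144206245325054500680808900800 + 140601089191928138163788678280 + 137171794333588427476867003200 + 133905799230407750632179693600 + 130791710876212221547710398400 + 127819171992661943785262434800 + 124978745948380567256701047360 + 122261816688633163620685807200 + 119660501439938840990458449600 + 117167574326606781803157231900 + 114776399340349500541868308800 + 112480871353542510531030942624 + 110275364072100500520618571200 + 108154683993790875510606675600 + 106114029578813689180217870400 + 104148954956983806047250872800 + 102255337594129555028209947840 + 100429349422805812974134770200 + 98667431011879395202658721600 + 96966268408226302181923226400 + 95322772333510602144941476800 + 93734059461285425442525785520 + 92197435535690582402484379200 + 90710380123824605266960437600 + 89270532820271833754786462400 + 87875680744955086352367923925 + 86523747195032700408485340480 + 85212781328441295856841623200 + 83940948771300380993306673600 + 82706523054075375390463928400 + 81507877792422109080457204800 + 80343479538244650379307816160 + 79211881234889091923261227200 + 78111716217737854535438154600 = 27337408077880599836138668891047, so H_72 = 27337408077880599836138668891047/5624043567677125526551547131200; reducing by gcd(27337408077880599836138668891047, 5624043567677125526551547131200) = 3 gives 9112469359293533278712889630349/1874681189225708508850515710400 ≈ 4.86081. (The PNT-adjacent estimate ln(72) + γ ≈ 4.85388 matches within O(1/n).)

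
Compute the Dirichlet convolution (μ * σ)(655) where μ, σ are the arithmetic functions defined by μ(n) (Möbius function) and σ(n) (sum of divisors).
(μ * σ)(655) = 655

Divisors of 655: [1, 5, 131, 655]. For each d | 655:
  d = 1: μ(1) · σ(655/1) = 1 · 792 = 792
  d = 5: μ(5) · σ(655/5) = -1 · 132 = -132
  d = 131: μ(131) · σ(655/131) = -1 · 6 = -6
  d = 655: μ(655) · σ(655/655) = 1 · 1 = 1
Summing: (μ * σ)(655) = 792 + -132 + -6 + 1 = 655.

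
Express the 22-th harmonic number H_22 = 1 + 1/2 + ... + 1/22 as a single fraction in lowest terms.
H_22 = 19093197/5173168

Direct summation: H_22 = 1 + 1/2 + ... + 1/22. The least common denominator is lcm(1, ..., 22) = 232792560; over this denominator the numerator is 232792560 + 116396280 + 77597520 + 58198140 + 46558512 + 38798760 + 33256080 + 29099070 + 25865840 + 23279256 + 21162960 + 19399380 + 17907120 + 16628040 + 15519504 + 14549535 + 13693680 + 12932920 + 12252240 + 11639628 + 11085360 + 10581480 = 859193865, so H_22 = 859193865/232792560; reducing by gcd(859193865, 232792560) = 45 gives 19093197/5173168 ≈ 3.69081. (The PNT-adjacent estimate ln(22) + γ ≈ 3.66826 matches within O(1/n).)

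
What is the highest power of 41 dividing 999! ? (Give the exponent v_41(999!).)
v_41(999!) = 24

Legendre's formula: v_p(n!) = Σ_{k ≥ 1} ⌊n / p^k⌋. For p = 41, n = 999, the terms are:
  ⌊999/41^1⌋ = ⌊999/41⌋ = 24
(the next term ⌊999/41^2⌋ = 0, terminating the sum). Summing: v_41(999!) = 24 = 24.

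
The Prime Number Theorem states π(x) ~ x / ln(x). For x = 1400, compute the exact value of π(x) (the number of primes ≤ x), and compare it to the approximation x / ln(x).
π(1400) = 222;  x/ln(x) ≈ 193.26;  relative error ≈ 12.95%.

Directly count primes up to 1400: π(1400) = 222. The PNT approximation gives 1400/ln(1400) ≈ 1400/7.24423 ≈ 193.26. Relative error (π(x) − x/ln(x)) / π(x) ≈ 12.95%; the approximation is known to undercount slightly (Li(x) is a better estimate).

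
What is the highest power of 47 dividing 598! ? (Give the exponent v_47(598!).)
v_47(598!) = 12

Legendre's formula: v_p(n!) = Σ_{k ≥ 1} ⌊n / p^k⌋. For p = 47, n = 598, the terms are:
  ⌊598/47^1⌋ = ⌊598/47⌋ = 12
(the next term ⌊598/47^2⌋ = 0, terminating the sum). Summing: v_47(598!) = 12 = 12.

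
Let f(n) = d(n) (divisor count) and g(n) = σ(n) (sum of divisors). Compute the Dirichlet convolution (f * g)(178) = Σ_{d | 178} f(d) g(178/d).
(d * σ)(178) = 460

Divisors of 178: [1, 2, 89, 178]. For each d | 178:
  d = 1: d(1) · σ(178/1) = 1 · 270 = 270
  d = 2: d(2) · σ(178/2) = 2 · 90 = 180
  d = 89: d(89) · σ(178/89) = 2 · 3 = 6
  d = 178: d(178) · σ(178/178) = 4 · 1 = 4
Summing: (d * σ)(178) = 270 + 180 + 6 + 4 = 460.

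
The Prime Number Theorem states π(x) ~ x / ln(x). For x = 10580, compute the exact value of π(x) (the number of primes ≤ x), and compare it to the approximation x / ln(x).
π(10580) = 1290;  x/ln(x) ≈ 1141.72;  relative error ≈ 11.49%.

Directly count primes up to 10580: π(10580) = 1290. The PNT approximation gives 10580/ln(10580) ≈ 10580/9.26672 ≈ 1141.72. Relative error (π(x) − x/ln(x)) / π(x) ≈ 11.49%; the approximation is known to undercount slightly (Li(x) is a better estimate).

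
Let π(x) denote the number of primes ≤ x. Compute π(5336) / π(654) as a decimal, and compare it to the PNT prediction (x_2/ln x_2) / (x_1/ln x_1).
π(5336)/π(654) = 706/119 ≈ 5.9328;  PNT prediction ≈ 6.1634.

π(654) = 119 and π(5336) = 706, so π(5336)/π(654) ≈ 5.9328. The PNT-predicted ratio is (5336/ln(5336)) / (654/ln(654)) ≈ 6.1634. The two agree to within a few percent, as expected.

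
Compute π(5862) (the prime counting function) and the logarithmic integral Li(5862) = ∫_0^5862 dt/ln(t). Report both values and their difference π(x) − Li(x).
π(5862) = 771;  Li(5862) ≈ 784.53;  π(x) − Li(x) ≈ -13.53.

Direct count of primes ≤ 5862 gives π(5862) = 771. Numerical evaluation of the logarithmic integral gives Li(5862) ≈ 784.53. The difference π(x) − Li(x) ≈ -13.53 is typically negative for small/moderate x (Li(x) overestimates), though Littlewood's theorem shows this sign changes infinitely often.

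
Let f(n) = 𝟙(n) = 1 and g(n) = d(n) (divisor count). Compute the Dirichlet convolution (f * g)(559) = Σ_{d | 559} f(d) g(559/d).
(𝟙 * d)(559) = 9

Divisors of 559: [1, 13, 43, 559]. For each d | 559:
  d = 1: 𝟙(1) · d(559/1) = 1 · 4 = 4
  d = 13: 𝟙(13) · d(559/13) = 1 · 2 = 2
  d = 43: 𝟙(43) · d(559/43) = 1 · 2 = 2
  d = 559: 𝟙(559) · d(559/559) = 1 · 1 = 1
Summing: (𝟙 * d)(559) = 4 + 2 + 2 + 1 = 9.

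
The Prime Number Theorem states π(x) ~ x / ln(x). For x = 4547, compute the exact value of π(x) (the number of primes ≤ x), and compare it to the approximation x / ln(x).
π(4547) = 616;  x/ln(x) ≈ 539.88;  relative error ≈ 12.36%.

Directly count primes up to 4547: π(4547) = 616. The PNT approximation gives 4547/ln(4547) ≈ 4547/8.42222 ≈ 539.88. Relative error (π(x) − x/ln(x)) / π(x) ≈ 12.36%; the approximation is known to undercount slightly (Li(x) is a better estimate).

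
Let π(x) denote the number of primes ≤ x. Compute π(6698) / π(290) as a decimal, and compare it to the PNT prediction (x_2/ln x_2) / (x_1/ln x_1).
π(6698)/π(290) = 863/61 ≈ 14.1475;  PNT prediction ≈ 14.8651.

π(290) = 61 and π(6698) = 863, so π(6698)/π(290) ≈ 14.1475. The PNT-predicted ratio is (6698/ln(6698)) / (290/ln(290)) ≈ 14.8651. The two agree to within a few percent, as expected.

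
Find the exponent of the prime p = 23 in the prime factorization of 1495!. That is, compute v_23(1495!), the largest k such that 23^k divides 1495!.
v_23(1495!) = 67

Legendre's formula: v_p(n!) = Σ_{k ≥ 1} ⌊n / p^k⌋. For p = 23, n = 1495, the terms are:
  ⌊1495/23^1⌋ = ⌊1495/23⌋ = 65
  ⌊1495/23^2⌋ = ⌊1495/529⌋ = 2
(the next term ⌊1495/23^3⌋ = 0, terminating the sum). Summing: v_23(1495!) = 65 + 2 = 67.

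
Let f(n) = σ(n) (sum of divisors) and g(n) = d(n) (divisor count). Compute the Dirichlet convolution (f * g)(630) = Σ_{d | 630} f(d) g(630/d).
(σ * d)(630) = 9600

Divisors of 630: [1, 2, 3, 5, 6, 7, 9, 10, 14, 15, 18, 21, 30, 35, 42, 45, 63, 70, 90, 105, 126, 210, 315, 630]. For each d | 630:
  d = 1: σ(1) · d(630/1) = 1 · 24 = 24
  d = 2: σ(2) · d(630/2) = 3 · 12 = 36
  d = 3: σ(3) · d(630/3) = 4 · 16 = 64
  d = 5: σ(5) · d(630/5) = 6 · 12 = 72
  d = 6: σ(6) · d(630/6) = 12 · 8 = 96
  d = 7: σ(7) · d(630/7) = 8 · 12 = 96
  d = 9: σ(9) · d(630/9) = 13 · 8 = 104
  d = 10: σ(10) · d(630/10) = 18 · 6 = 108
  d = 14: σ(14) · d(630/14) = 24 · 6 = 144
  d = 15: σ(15) · d(630/15) = 24 · 8 = 192
  d = 18: σ(18) · d(630/18) = 39 · 4 = 156
  d = 21: σ(21) · d(630/21) = 32 · 8 = 256
  d = 30: σ(30) · d(630/30) = 72 · 4 = 288
  d = 35: σ(35) · d(630/35) = 48 · 6 = 288
  d = 42: σ(42) · d(630/42) = 96 · 4 = 384
  d = 45: σ(45) · d(630/45) = 78 · 4 = 312
  d = 63: σ(63) · d(630/63) = 104 · 4 = 416
  d = 70: σ(70) · d(630/70) = 144 · 3 = 432
  d = 90: σ(90) · d(630/90) = 234 · 2 = 468
  d = 105: σ(105) · d(630/105) = 192 · 4 = 768
  d = 126: σ(126) · d(630/126) = 312 · 2 = 624
  d = 210: σ(210) · d(630/210) = 576 · 2 = 1152
  d = 315: σ(315) · d(630/315) = 624 · 2 = 1248
  d = 630: σ(630) · d(630/630) = 1872 · 1 = 1872
Summing: (σ * d)(630) = 24 + 36 + 64 + 72 + 96 + 96 + 104 + 108 + 144 + 192 + 156 + 256 + 288 + 288 + 384 + 312 + 416 + 432 + 468 + 768 + 624 + 1152 + 1248 + 1872 = 9600.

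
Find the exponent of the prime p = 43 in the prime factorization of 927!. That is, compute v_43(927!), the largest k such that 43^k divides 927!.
v_43(927!) = 21

Legendre's formula: v_p(n!) = Σ_{k ≥ 1} ⌊n / p^k⌋. For p = 43, n = 927, the terms are:
  ⌊927/43^1⌋ = ⌊927/43⌋ = 21
(the next term ⌊927/43^2⌋ = 0, terminating the sum). Summing: v_43(927!) = 21 = 21.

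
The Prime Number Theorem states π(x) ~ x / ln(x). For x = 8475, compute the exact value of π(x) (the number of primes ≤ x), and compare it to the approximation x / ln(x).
π(8475) = 1059;  x/ln(x) ≈ 936.99;  relative error ≈ 11.52%.

Directly count primes up to 8475: π(8475) = 1059. The PNT approximation gives 8475/ln(8475) ≈ 8475/9.04488 ≈ 936.99. Relative error (π(x) − x/ln(x)) / π(x) ≈ 11.52%; the approximation is known to undercount slightly (Li(x) is a better estimate).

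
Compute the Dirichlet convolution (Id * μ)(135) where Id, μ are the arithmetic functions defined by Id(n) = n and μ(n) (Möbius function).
(Id * μ)(135) = 72

Divisors of 135: [1, 3, 5, 9, 15, 27, 45, 135]. For each d | 135:
  d = 1: Id(1) · μ(135/1) = 1 · 0 = 0
  d = 3: Id(3) · μ(135/3) = 3 · 0 = 0
  d = 5: Id(5) · μ(135/5) = 5 · 0 = 0
  d = 9: Id(9) · μ(135/9) = 9 · 1 = 9
  d = 15: Id(15) · μ(135/15) = 15 · 0 = 0
  d = 27: Id(27) · μ(135/27) = 27 · -1 = -27
  d = 45: Id(45) · μ(135/45) = 45 · -1 = -45
  d = 135: Id(135) · μ(135/135) = 135 · 1 = 135
Summing: (Id * μ)(135) = 0 + 0 + 0 + 9 + 0 + -27 + -45 + 135 = 72.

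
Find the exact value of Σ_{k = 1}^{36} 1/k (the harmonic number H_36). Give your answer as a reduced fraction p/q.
H_36 = 54801925434709/13127595717600

Direct summation: H_36 = 1 + 1/2 + ... + 1/36. The least common denominator is lcm(1, ..., 36) = 144403552893600; over this denominator the numerator is 144403552893600 + 72201776446800 + 48134517631200 + 36100888223400 + 28880710578720 + 24067258815600 + 20629078984800 + 18050444111700 + 16044839210400 + 14440355289360 + 13127595717600 + 12033629407800 + 11107965607200 + 10314539492400 + 9626903526240 + 9025222055850 + 8494326640800 + 8022419605200 + 7600186994400 + 7220177644680 + 6876359661600 + 6563797858800 + 6278415343200 + 6016814703900 + 5776142115744 + 5553982803600 + 5348279736800 + 5157269746200 + 4979432858400 + 4813451763120 + 4658179125600 + 4512611027925 + 4375865239200 + 4247163320400 + 4125815796960 + 4011209802600 = 602821179781799, so H_36 = 602821179781799/144403552893600; reducing by gcd(602821179781799, 144403552893600) = 11 gives 54801925434709/13127595717600 ≈ 4.17456. (The PNT-adjacent estimate ln(36) + γ ≈ 4.16073 matches within O(1/n).)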